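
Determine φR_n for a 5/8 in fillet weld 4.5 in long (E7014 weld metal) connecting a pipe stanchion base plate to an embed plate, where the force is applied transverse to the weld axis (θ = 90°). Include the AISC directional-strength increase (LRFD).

E70XX → F_EXX = 70 ksi.
t_e = 0.707 × 0.625 = 0.4419 in; A_we = 0.4419 × 4.5 = 1.988 in².
Directional factor: 1.0 + 0.5 sin^1.5(90°) = 1.5.
F_nw = 0.6 × 70 × 1.5 = 63 ksi.
φR_n = 0.75 × 63 × 1.988 = 93.95 kip.

φR_n ≈ 94 kip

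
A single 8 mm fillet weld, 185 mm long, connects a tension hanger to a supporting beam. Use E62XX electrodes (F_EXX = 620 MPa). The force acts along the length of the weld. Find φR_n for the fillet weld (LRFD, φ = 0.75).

φR_n ≈ 292 kN

Effective throat t_e = 0.707 × 8 = 5.656 mm.
Total length L = 185 mm; A_we = 5.656 × 185 = 1046 mm².
F_nw = 0.6 F_EXX = 0.6 × 620 = 372 MPa.
φR_n = 0.75 × 372 × 1046 × 10⁻³ = 291.9 kN.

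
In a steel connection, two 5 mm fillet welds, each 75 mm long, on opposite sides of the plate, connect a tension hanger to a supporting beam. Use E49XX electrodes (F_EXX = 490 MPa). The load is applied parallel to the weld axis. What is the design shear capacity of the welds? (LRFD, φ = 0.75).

Effective throat t_e = 0.707 × 5 = 3.535 mm.
Total length L = 150 mm; A_we = 3.535 × 150 = 530.2 mm².
F_nw = 0.6 F_EXX = 0.6 × 490 = 294 MPa.
φR_n = 0.75 × 294 × 530.2 × 10⁻³ = 116.9 kN.

φR_n ≈ 117 kN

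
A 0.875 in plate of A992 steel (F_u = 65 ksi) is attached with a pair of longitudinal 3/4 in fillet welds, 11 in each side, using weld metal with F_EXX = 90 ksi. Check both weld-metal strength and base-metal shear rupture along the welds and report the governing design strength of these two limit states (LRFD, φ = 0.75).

φR_n ≈ 472 kips (weld metal governs)

t_e = 0.707 × 0.75 = 0.5302 in; L = 22 in.
Weld metal: φR_n = 0.75 × 0.6 × 90 × 0.5302 × 22 = 472.5 kips.
Base metal (shear rupture): φR_n = 0.75 × 0.6 × 65 × 0.875 × 22 = 563.1 kips.
Governing: weld metal.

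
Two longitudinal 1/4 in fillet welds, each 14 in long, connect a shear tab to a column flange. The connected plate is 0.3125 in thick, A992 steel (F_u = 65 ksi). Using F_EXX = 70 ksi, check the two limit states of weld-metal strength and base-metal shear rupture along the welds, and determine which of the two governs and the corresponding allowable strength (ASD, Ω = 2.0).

R_n/Ω ≈ 104 kips (weld metal governs)

t_e = 0.707 × 0.25 = 0.1767 in; L = 28 in.
Weld metal: R_n/Ω = (1/2.0) × 0.6 × 70 × 0.1767 × 28 = 103.9 kips.
Base metal (shear rupture): R_n/Ω = (1/2.0) × 0.6 × 65 × 0.3125 × 28 = 170.6 kips.
Governing: weld metal.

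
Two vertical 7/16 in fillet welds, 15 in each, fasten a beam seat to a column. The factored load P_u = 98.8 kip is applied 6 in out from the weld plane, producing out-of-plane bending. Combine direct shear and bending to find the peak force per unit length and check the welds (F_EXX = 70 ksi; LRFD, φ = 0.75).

L_w = 2 × 15 = 30 in; section modulus (unit throat) S = 2 × L²/6 = 75 in².
Direct shear f_v = P/L_w = 98.8/30 = 3.293 kip/in.
Moment M = P × e = 98.8 × 6 = 592.8 kip·in; bending f_b = M/S = 7.904 kip/in.
f_max = √(f_v² + f_b²) = √(3.293² + 7.904²) = 8.563 kip/in.
φr_n = 0.75 × 0.6 × 70 × (0.707 × 0.4375) = 9.743 kip/in → adequate.

f_max ≈ 8.56 kip/in; adequate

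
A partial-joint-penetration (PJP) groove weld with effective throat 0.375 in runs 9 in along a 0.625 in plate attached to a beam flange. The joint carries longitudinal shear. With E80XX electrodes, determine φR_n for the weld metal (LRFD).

E80XX → F_EXX = 80 ksi.
Effective throat (given) t_e = 0.375 in.
A_we = 0.375 × 9 = 3.375 in².
F_nw = 0.6 F_EXX = 48 ksi.
φR_n = 0.75 × 48 × 3.375 = 121.5 kip.

φR_n ≈ 122 kip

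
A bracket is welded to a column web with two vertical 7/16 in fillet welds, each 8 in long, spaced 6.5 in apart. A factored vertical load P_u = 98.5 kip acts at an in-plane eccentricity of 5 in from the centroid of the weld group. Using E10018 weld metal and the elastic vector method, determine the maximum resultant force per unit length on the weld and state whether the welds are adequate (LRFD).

E100XX → F_EXX = 100 ksi.
Total weld length L_w = 16 in. Treat welds as unit-width lines.
Polar moment about centroid: J = 2[d³/12 + d(b/2)²] = 2[8³/12 + 8×3.25²] = 254.3 in³.
Direct shear f_v = P/L_w = 98.5 / 16 = 6.156 kip/in (vertical).
Torsion M = P·e = 98.5 × 5 = 492.5 kip·in.
Critical point at (x, y) = (3.25, 4) from centroid. f_tx = M·y/J = 7.746 kip/in; f_ty = M·x/J = 6.293 kip/in.
Resultant f_max = √[f_tx² + (f_v + f_ty)²] = √[7.746² + (6.156 + 6.293)²] = 14.66 kip/in.
Capacity per unit length: φr_n = 0.75 × 0.6 × 100 × (0.707 × 0.4375) = 13.92 kip/in.
14.66 > 13.92 → NOT adequate.

f_max ≈ 14.7 kip/in; NOT adequate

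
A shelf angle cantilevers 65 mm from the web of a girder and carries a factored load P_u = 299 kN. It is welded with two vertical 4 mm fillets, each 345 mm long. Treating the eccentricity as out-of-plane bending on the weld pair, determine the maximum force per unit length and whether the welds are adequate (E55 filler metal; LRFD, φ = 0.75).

f_max ≈ 654 N/mm; adequate

E55XX → F_EXX = 550 MPa.
L_w = 2 × 345 = 690 mm; section modulus (unit throat) S = 2 × L²/6 = 39680 mm².
Direct shear f_v = P/L_w = 299×10³/690 = 433.3 N/mm.
Moment M = P × e = 299×10³ × 65 = 19435000 N·mm; bending f_b = M/S = 489.9 N/mm.
f_max = √(f_v² + f_b²) = √(433.3² + 489.9²) = 654 N/mm.
φr_n = 0.75 × 0.6 × 550 × (0.707 × 4) = 699.9 N/mm → adequate.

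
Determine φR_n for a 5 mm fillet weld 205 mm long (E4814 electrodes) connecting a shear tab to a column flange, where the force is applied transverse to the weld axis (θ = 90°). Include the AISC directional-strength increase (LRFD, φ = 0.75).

E48XX → F_EXX = 480 MPa.
t_e = 0.707 × 5 = 3.535 mm; A_we = 3.535 × 205 = 724.7 mm².
Directional factor: 1.0 + 0.5 sin^1.5(90°) = 1.5.
F_nw = 0.6 × 480 × 1.5 = 432 MPa.
φR_n = 0.75 × 432 × 724.7 × 10⁻³ = 234.8 kN.

φR_n ≈ 235 kN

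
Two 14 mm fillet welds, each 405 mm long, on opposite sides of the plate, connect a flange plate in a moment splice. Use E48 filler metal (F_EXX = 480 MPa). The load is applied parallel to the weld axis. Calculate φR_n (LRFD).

φR_n ≈ 1730 kN

Effective throat t_e = 0.707 × 14 = 9.898 mm.
Total length L = 810 mm; A_we = 9.898 × 810 = 8017 mm².
F_nw = 0.6 F_EXX = 0.6 × 480 = 288 MPa.
φR_n = 0.75 × 288 × 8017 × 10⁻³ = 1732 kN.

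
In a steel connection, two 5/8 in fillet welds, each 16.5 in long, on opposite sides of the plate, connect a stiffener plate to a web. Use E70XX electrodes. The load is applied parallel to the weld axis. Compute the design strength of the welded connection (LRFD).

φR_n ≈ 459 kip

E70XX → F_EXX = 70 ksi.
Effective throat t_e = 0.707 × 0.625 = 0.4419 in.
Total length L = 33 in; A_we = 0.4419 × 33 = 14.58 in².
F_nw = 0.6 F_EXX = 0.6 × 70 = 42 ksi.
φR_n = 0.75 × 42 × 14.58 = 459.3 kip.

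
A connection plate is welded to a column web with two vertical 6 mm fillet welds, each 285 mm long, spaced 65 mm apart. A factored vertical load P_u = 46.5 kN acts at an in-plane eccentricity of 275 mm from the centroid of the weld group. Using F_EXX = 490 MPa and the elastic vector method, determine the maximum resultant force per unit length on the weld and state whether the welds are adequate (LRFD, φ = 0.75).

Total weld length L_w = 570 mm. Treat welds as unit-width lines.
Polar moment about centroid: J = 2[d³/12 + d(b/2)²] = 2[285³/12 + 285×32.5²] = 4460000 mm³.
Direct shear f_v = P/L_w = 46.5×10³ / 570 = 81.58 N/mm (vertical).
Torsion M = P·e = 46.5×10³ × 275 = 12788000 N·mm.
Critical point at (x, y) = (32.5, 142.5) from centroid. f_tx = M·y/J = 408.5 N/mm; f_ty = M·x/J = 93.18 N/mm.
Resultant f_max = √[f_tx² + (f_v + f_ty)²] = √[408.5² + (81.58 + 93.18)²] = 444.4 N/mm.
Capacity per unit length: φr_n = 0.75 × 0.6 × 490 × (0.707 × 6) = 935.4 N/mm.
444.4 ≤ 935.4 → adequate.

f_max ≈ 444 N/mm; adequate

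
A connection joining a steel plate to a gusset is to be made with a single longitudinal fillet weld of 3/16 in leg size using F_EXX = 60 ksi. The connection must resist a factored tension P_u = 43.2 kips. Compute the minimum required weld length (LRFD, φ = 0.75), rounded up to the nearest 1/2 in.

Throat t_e = 0.707 × 0.1875 = 0.1326 in.
φr_n = 0.75 × 0.6 × 60 × 0.1326 = 3.579 kips/in.
L_req = P_u / φr_n = 43.2 / 3.579 = 12.07 in total.
Round up → use L = 12.5 in.

L = 12.5 in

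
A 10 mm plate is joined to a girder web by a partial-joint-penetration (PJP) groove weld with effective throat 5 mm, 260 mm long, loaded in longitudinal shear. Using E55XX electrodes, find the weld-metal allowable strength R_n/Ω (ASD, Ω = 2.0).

R_n/Ω ≈ 214 kN

E55XX → F_EXX = 550 MPa.
Effective throat (given) t_e = 5 mm.
A_we = 5 × 260 = 1300 mm².
F_nw = 0.6 F_EXX = 330 MPa.
R_n/Ω = (330 × 1300) / 2.0 × 10⁻³ = 214.5 kN.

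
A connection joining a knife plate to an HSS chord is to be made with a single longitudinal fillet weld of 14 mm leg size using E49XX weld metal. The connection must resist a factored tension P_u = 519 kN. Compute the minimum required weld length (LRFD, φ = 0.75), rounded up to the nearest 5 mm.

L = 240 mm

E49XX → F_EXX = 490 MPa.
Throat t_e = 0.707 × 14 = 9.898 mm.
φr_n = 0.75 × 0.6 × 490 × 9.898 × 10⁻³ = 2.183 kN/mm.
L_req = P_u / φr_n = 519 / 2.183 = 237.8 mm total.
Round up → use L = 240 mm.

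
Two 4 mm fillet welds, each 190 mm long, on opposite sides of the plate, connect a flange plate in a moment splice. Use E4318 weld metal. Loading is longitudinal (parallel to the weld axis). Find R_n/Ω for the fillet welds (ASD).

R_n/Ω ≈ 139 kN

E43XX → F_EXX = 430 MPa.
Effective throat t_e = 0.707 × 4 = 2.828 mm.
Total length L = 380 mm; A_we = 2.828 × 380 = 1075 mm².
F_nw = 0.6 F_EXX = 0.6 × 430 = 258 MPa.
R_n = 258 × 1075 × 10⁻³ = 277.3 kN; R_n/Ω = 277.3/2.0 = 138.6 kN.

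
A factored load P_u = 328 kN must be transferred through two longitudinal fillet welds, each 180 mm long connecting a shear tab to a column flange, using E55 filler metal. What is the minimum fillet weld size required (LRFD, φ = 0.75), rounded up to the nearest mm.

w = 6 mm

E55XX → F_EXX = 550 MPa.
Total weld length L = 360 mm.
Required throat t_e = P_u / (φ × 0.6 F_EXX × L) = 328 / (0.75 × 0.6 × 550 × 360 × 10⁻³) = 3.681 mm.
Required leg w = t_e / 0.707 = 5.207 mm → use 6 mm.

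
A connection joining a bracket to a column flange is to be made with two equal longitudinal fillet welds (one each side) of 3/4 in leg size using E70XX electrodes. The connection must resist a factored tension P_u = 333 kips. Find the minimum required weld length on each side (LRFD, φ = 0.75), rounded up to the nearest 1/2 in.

L = 10 in on each side

E70XX → F_EXX = 70 ksi.
Throat t_e = 0.707 × 0.75 = 0.5302 in.
φr_n = 0.75 × 0.6 × 70 × 0.5302 = 16.7 kips/in.
L_req = P_u / φr_n = 333 / 16.7 = 19.94 in total.
Per side: 19.94 / 2 = 9.968 in.
Round up → use L = 10 in on each side.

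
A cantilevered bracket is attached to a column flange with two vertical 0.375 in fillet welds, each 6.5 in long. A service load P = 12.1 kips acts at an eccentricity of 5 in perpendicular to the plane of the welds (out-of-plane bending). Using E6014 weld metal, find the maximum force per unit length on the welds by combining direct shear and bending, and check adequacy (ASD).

f_max ≈ 4.4 kip/in; adequate

E60XX → F_EXX = 60 ksi.
L_w = 2 × 6.5 = 13 in; section modulus (unit throat) S = 2 × L²/6 = 14.08 in².
Direct shear f_v = P/L_w = 12.1/13 = 0.9308 kip/in.
Moment M = P × e = 12.1 × 5 = 60.5 kip·in; bending f_b = M/S = 4.296 kip/in.
f_max = √(f_v² + f_b²) = √(0.9308² + 4.296²) = 4.396 kip/in.
r_n/Ω = (1/2.0) × 0.6 × 60 × (0.707 × 0.375) = 4.772 kip/in → adequate.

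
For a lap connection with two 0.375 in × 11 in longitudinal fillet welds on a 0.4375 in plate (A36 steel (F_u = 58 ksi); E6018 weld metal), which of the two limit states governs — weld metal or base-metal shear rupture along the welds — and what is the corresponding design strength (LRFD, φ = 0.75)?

φR_n ≈ 157 kip (weld metal governs)

E60XX → F_EXX = 60 ksi.
t_e = 0.707 × 0.375 = 0.2651 in; L = 22 in.
Weld metal: φR_n = 0.75 × 0.6 × 60 × 0.2651 × 22 = 157.5 kip.
Base metal (shear rupture): φR_n = 0.75 × 0.6 × 58 × 0.4375 × 22 = 251.2 kip.
Governing: weld metal.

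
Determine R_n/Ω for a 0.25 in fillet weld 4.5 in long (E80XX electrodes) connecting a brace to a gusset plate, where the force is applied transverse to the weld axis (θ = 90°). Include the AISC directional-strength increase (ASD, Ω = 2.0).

R_n/Ω ≈ 28.6 kip

E80XX → F_EXX = 80 ksi.
t_e = 0.707 × 0.25 = 0.1767 in; A_we = 0.1767 × 4.5 = 0.7954 in².
Directional factor: 1.0 + 0.5 sin^1.5(90°) = 1.5.
F_nw = 0.6 × 80 × 1.5 = 72 ksi.
R_n/Ω = (72 × 0.7954) / 2.0 = 28.63 kip.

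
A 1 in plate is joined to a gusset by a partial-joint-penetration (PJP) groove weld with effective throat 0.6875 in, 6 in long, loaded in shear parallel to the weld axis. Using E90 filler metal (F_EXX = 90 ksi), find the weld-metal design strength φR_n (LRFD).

φR_n ≈ 167 kip

Effective throat (given) t_e = 0.6875 in.
A_we = 0.6875 × 6 = 4.125 in².
F_nw = 0.6 F_EXX = 54 ksi.
φR_n = 0.75 × 54 × 4.125 = 167.1 kip.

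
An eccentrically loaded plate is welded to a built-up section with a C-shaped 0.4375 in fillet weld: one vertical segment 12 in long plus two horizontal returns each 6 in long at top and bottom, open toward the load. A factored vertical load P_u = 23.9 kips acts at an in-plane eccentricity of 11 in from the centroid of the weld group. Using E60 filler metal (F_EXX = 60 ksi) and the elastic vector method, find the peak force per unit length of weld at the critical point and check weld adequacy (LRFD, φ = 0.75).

f_max ≈ 3.65 kip/in; adequate

Total weld length L_w = 24 in. Treat welds as unit-width lines.
Centroid: x̄ = 2×6×3 / 24 = 1.5 in from the vertical weld.
Polar moment about centroid: J = I_x + I_y = [12³/12 + 2×6×6²] + [12×1.5² + 2(6³/12 + 6×1.5²)] = 666 in³.
Direct shear f_v = P/L_w = 23.9 / 24 = 0.9958 kip/in (vertical).
Torsion M = P·e = 23.9 × 11 = 262.9 kip·in.
Critical point at (x, y) = (4.5, 6) from centroid. f_tx = M·y/J = 2.368 kip/in; f_ty = M·x/J = 1.776 kip/in.
Resultant f_max = √[f_tx² + (f_v + f_ty)²] = √[2.368² + (0.9958 + 1.776)²] = 3.646 kip/in.
Capacity per unit length: φr_n = 0.75 × 0.6 × 60 × (0.707 × 0.4375) = 8.351 kip/in.
3.646 ≤ 8.351 → adequate.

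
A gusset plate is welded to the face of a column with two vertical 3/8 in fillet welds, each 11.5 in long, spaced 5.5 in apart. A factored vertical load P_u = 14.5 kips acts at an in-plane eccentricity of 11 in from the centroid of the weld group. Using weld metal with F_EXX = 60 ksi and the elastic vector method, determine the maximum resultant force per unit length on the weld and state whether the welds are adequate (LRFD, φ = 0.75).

Total weld length L_w = 23 in. Treat welds as unit-width lines.
Polar moment about centroid: J = 2[d³/12 + d(b/2)²] = 2[11.5³/12 + 11.5×2.75²] = 427.4 in³.
Direct shear f_v = P/L_w = 14.5 / 23 = 0.6304 kip/in (vertical).
Torsion M = P·e = 14.5 × 11 = 159.5 kip·in.
Critical point at (x, y) = (2.75, 5.75) from centroid. f_tx = M·y/J = 2.146 kip/in; f_ty = M·x/J = 1.026 kip/in.
Resultant f_max = √[f_tx² + (f_v + f_ty)²] = √[2.146² + (0.6304 + 1.026)²] = 2.711 kip/in.
Capacity per unit length: φr_n = 0.75 × 0.6 × 60 × (0.707 × 0.375) = 7.158 kip/in.
2.711 ≤ 7.158 → adequate.

f_max ≈ 2.71 kip/in; adequate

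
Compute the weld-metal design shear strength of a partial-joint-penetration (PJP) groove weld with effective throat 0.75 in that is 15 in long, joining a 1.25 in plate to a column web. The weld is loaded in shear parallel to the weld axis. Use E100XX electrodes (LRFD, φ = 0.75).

φR_n ≈ 506 kips

E100XX → F_EXX = 100 ksi.
Effective throat (given) t_e = 0.75 in.
A_we = 0.75 × 15 = 11.25 in².
F_nw = 0.6 F_EXX = 60 ksi.
φR_n = 0.75 × 60 × 11.25 = 506.2 kips.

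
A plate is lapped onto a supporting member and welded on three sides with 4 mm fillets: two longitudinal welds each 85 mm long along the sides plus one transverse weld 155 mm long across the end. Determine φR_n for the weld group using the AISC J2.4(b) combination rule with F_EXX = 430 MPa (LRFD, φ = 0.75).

t_e = 0.707 × 4 = 2.828 mm.
R_nwl = 0.6 × 430 × 2.828 × 170 × 10⁻³ = 124 kN (longitudinal, 2 welds).
R_nwt = 0.6 × 430 × 2.828 × 155 × 10⁻³ = 113.1 kN (transverse, base value).
(i) R_nwl + R_nwt = 237.1 kN; (ii) 0.85 R_nwl + 1.5 R_nwt = 275.1 kN.
R_n = max = 275.1 kN [governs: (ii)]; φR_n = 206.3 kN.

φR_n ≈ 206 kN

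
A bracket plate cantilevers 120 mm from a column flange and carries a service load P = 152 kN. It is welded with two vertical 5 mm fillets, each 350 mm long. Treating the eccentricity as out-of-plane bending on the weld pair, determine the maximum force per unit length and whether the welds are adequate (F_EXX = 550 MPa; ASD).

L_w = 2 × 350 = 700 mm; section modulus (unit throat) S = 2 × L²/6 = 40830 mm².
Direct shear f_v = P/L_w = 152×10³/700 = 217.1 N/mm.
Moment M = P × e = 152×10³ × 120 = 18240000 N·mm; bending f_b = M/S = 446.7 N/mm.
f_max = √(f_v² + f_b²) = √(217.1² + 446.7²) = 496.7 N/mm.
r_n/Ω = (1/2.0) × 0.6 × 550 × (0.707 × 5) = 583.3 N/mm → adequate.

f_max ≈ 497 N/mm; adequate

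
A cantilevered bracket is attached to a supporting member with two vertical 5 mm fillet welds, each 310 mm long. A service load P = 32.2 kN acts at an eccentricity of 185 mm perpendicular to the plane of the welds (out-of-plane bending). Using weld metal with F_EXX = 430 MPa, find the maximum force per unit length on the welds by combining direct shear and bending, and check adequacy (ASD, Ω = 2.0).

f_max ≈ 193 N/mm; adequate

L_w = 2 × 310 = 620 mm; section modulus (unit throat) S = 2 × L²/6 = 32030 mm².
Direct shear f_v = P/L_w = 32.2×10³/620 = 51.94 N/mm.
Moment M = P × e = 32.2×10³ × 185 = 5957000 N·mm; bending f_b = M/S = 186 N/mm.
f_max = √(f_v² + f_b²) = √(51.94² + 186²) = 193.1 N/mm.
r_n/Ω = (1/2.0) × 0.6 × 430 × (0.707 × 5) = 456 N/mm → adequate.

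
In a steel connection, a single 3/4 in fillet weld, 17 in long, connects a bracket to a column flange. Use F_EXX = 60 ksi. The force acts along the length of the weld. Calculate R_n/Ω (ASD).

R_n/Ω ≈ 162 kip

Effective throat t_e = 0.707 × 0.75 = 0.5302 in.
Total length L = 17 in; A_we = 0.5302 × 17 = 9.014 in².
F_nw = 0.6 F_EXX = 0.6 × 60 = 36 ksi.
R_n = 36 × 9.014 = 324.5 kip; R_n/Ω = 324.5/2.0 = 162.3 kip.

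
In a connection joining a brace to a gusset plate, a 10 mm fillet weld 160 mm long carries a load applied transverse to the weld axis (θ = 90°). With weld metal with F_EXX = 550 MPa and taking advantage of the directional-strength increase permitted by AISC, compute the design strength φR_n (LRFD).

t_e = 0.707 × 10 = 7.07 mm; A_we = 7.07 × 160 = 1131 mm².
Directional factor: 1.0 + 0.5 sin^1.5(90°) = 1.5.
F_nw = 0.6 × 550 × 1.5 = 495 MPa.
φR_n = 0.75 × 495 × 1131 × 10⁻³ = 420 kN.

φR_n ≈ 420 kN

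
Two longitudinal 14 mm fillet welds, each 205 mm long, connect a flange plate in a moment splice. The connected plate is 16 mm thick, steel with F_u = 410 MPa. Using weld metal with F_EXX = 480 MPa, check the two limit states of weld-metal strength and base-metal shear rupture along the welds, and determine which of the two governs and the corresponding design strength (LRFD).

φR_n ≈ 877 kN (weld metal governs)

t_e = 0.707 × 14 = 9.898 mm; L = 410 mm.
Weld metal: φR_n = 0.75 × 0.6 × 480 × 9.898 × 410 × 10⁻³ = 876.6 kN.
Base metal (shear rupture): φR_n = 0.75 × 0.6 × 410 × 16 × 410 × 10⁻³ = 1210 kN.
Governing: weld metal.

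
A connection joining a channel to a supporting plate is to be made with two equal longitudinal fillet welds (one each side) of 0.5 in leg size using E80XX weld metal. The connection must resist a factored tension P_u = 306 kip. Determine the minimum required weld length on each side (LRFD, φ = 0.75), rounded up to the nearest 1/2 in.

L = 12.5 in on each side

E80XX → F_EXX = 80 ksi.
Throat t_e = 0.707 × 0.5 = 0.3535 in.
φr_n = 0.75 × 0.6 × 80 × 0.3535 = 12.73 kip/in.
L_req = P_u / φr_n = 306 / 12.73 = 24.05 in total.
Per side: 24.05 / 2 = 12.02 in.
Round up → use L = 12.5 in on each side.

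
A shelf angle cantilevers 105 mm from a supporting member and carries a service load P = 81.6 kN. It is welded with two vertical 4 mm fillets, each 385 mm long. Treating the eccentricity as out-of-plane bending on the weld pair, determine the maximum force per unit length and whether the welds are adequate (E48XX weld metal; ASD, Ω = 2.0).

f_max ≈ 203 N/mm; adequate

E48XX → F_EXX = 480 MPa.
L_w = 2 × 385 = 770 mm; section modulus (unit throat) S = 2 × L²/6 = 49410 mm².
Direct shear f_v = P/L_w = 81.6×10³/770 = 106 N/mm.
Moment M = P × e = 81.6×10³ × 105 = 8568000 N·mm; bending f_b = M/S = 173.4 N/mm.
f_max = √(f_v² + f_b²) = √(106² + 173.4²) = 203.2 N/mm.
r_n/Ω = (1/2.0) × 0.6 × 480 × (0.707 × 4) = 407.2 N/mm → adequate.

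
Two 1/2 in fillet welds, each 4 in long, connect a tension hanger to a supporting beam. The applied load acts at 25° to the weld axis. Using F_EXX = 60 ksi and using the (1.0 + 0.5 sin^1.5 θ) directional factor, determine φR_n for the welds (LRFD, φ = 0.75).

φR_n ≈ 86.8 kips

t_e = 0.707 × 0.5 = 0.3535 in; A_we = 0.3535 × 8 = 2.828 in².
Directional factor: 1.0 + 0.5 sin^1.5(25°) = 1.137.
F_nw = 0.6 × 60 × 1.137 = 40.95 ksi.
φR_n = 0.75 × 40.95 × 2.828 = 86.85 kips.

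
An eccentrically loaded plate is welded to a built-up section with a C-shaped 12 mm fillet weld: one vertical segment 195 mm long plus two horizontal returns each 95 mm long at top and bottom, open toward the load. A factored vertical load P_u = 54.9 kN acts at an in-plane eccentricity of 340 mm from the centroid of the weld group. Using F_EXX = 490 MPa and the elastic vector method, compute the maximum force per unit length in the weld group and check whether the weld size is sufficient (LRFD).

Total weld length L_w = 385 mm. Treat welds as unit-width lines.
Centroid: x̄ = 2×95×47.5 / 385 = 23.44 mm from the vertical weld.
Polar moment about centroid: J = I_x + I_y = [195³/12 + 2×95×97.5²] + [195×23.44² + 2(95³/12 + 95×24.06²)] = 2784000 mm³.
Direct shear f_v = P/L_w = 54.9×10³ / 385 = 142.6 N/mm (vertical).
Torsion M = P·e = 54.9×10³ × 340 = 18666000 N·mm.
Critical point at (x, y) = (71.56, 97.5) from centroid. f_tx = M·y/J = 653.7 N/mm; f_ty = M·x/J = 479.8 N/mm.
Resultant f_max = √[f_tx² + (f_v + f_ty)²] = √[653.7² + (142.6 + 479.8)²] = 902.6 N/mm.
Capacity per unit length: φr_n = 0.75 × 0.6 × 490 × (0.707 × 12) = 1871 N/mm.
902.6 ≤ 1871 → adequate.

f_max ≈ 903 N/mm; adequate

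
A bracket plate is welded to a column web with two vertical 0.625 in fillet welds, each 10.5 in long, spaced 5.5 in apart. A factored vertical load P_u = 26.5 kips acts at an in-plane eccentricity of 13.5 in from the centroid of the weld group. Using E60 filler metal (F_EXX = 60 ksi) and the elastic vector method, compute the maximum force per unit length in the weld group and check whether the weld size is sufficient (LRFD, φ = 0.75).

Total weld length L_w = 21 in. Treat welds as unit-width lines.
Polar moment about centroid: J = 2[d³/12 + d(b/2)²] = 2[10.5³/12 + 10.5×2.75²] = 351.8 in³.
Direct shear f_v = P/L_w = 26.5 / 21 = 1.262 kip/in (vertical).
Torsion M = P·e = 26.5 × 13.5 = 357.75 kip·in.
Critical point at (x, y) = (2.75, 5.25) from centroid. f_tx = M·y/J = 5.34 kip/in; f_ty = M·x/J = 2.797 kip/in.
Resultant f_max = √[f_tx² + (f_v + f_ty)²] = √[5.34² + (1.262 + 2.797)²] = 6.707 kip/in.
Capacity per unit length: φr_n = 0.75 × 0.6 × 60 × (0.707 × 0.625) = 11.93 kip/in.
6.707 ≤ 11.93 → adequate.

f_max ≈ 6.71 kip/in; adequate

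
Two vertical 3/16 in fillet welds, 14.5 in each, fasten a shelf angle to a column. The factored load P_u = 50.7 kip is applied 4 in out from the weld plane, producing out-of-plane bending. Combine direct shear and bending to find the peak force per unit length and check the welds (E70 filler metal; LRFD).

E70XX → F_EXX = 70 ksi.
L_w = 2 × 14.5 = 29 in; section modulus (unit throat) S = 2 × L²/6 = 70.08 in².
Direct shear f_v = P/L_w = 50.7/29 = 1.748 kip/in.
Moment M = P × e = 50.7 × 4 = 202.8 kip·in; bending f_b = M/S = 2.894 kip/in.
f_max = √(f_v² + f_b²) = √(1.748² + 2.894²) = 3.381 kip/in.
φr_n = 0.75 × 0.6 × 70 × (0.707 × 0.1875) = 4.176 kip/in → adequate.

f_max ≈ 3.38 kip/in; adequate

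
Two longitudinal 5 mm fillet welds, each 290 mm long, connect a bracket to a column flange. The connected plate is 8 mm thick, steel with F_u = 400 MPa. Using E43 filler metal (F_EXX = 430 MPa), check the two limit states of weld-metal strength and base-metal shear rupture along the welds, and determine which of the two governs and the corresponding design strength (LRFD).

φR_n ≈ 397 kN (weld metal governs)

t_e = 0.707 × 5 = 3.535 mm; L = 580 mm.
Weld metal: φR_n = 0.75 × 0.6 × 430 × 3.535 × 580 × 10⁻³ = 396.7 kN.
Base metal (shear rupture): φR_n = 0.75 × 0.6 × 400 × 8 × 580 × 10⁻³ = 835.2 kN.
Governing: weld metal.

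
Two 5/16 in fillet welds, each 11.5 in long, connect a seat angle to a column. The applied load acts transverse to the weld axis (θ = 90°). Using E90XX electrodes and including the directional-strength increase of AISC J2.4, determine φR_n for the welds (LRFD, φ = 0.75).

φR_n ≈ 309 kip

E90XX → F_EXX = 90 ksi.
t_e = 0.707 × 0.3125 = 0.2209 in; A_we = 0.2209 × 23 = 5.082 in².
Directional factor: 1.0 + 0.5 sin^1.5(90°) = 1.5.
F_nw = 0.6 × 90 × 1.5 = 81 ksi.
φR_n = 0.75 × 81 × 5.082 = 308.7 kip.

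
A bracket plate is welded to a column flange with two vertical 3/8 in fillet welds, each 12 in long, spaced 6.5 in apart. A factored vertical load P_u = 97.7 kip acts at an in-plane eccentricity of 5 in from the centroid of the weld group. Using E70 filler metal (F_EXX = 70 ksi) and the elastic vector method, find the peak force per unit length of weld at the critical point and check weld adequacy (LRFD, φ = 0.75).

Total weld length L_w = 24 in. Treat welds as unit-width lines.
Polar moment about centroid: J = 2[d³/12 + d(b/2)²] = 2[12³/12 + 12×3.25²] = 541.5 in³.
Direct shear f_v = P/L_w = 97.7 / 24 = 4.071 kip/in (vertical).
Torsion M = P·e = 97.7 × 5 = 488.5 kip·in.
Critical point at (x, y) = (3.25, 6) from centroid. f_tx = M·y/J = 5.413 kip/in; f_ty = M·x/J = 2.932 kip/in.
Resultant f_max = √[f_tx² + (f_v + f_ty)²] = √[5.413² + (4.071 + 2.932)²] = 8.851 kip/in.
Capacity per unit length: φr_n = 0.75 × 0.6 × 70 × (0.707 × 0.375) = 8.351 kip/in.
8.851 > 8.351 → NOT adequate.

f_max ≈ 8.85 kip/in; NOT adequate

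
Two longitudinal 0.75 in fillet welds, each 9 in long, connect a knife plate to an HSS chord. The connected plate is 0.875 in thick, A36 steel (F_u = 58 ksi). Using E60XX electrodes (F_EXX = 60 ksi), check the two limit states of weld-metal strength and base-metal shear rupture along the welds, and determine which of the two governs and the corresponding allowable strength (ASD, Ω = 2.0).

R_n/Ω ≈ 172 kip (weld metal governs)

t_e = 0.707 × 0.75 = 0.5302 in; L = 18 in.
Weld metal: R_n/Ω = (1/2.0) × 0.6 × 60 × 0.5302 × 18 = 171.8 kip.
Base metal (shear rupture): R_n/Ω = (1/2.0) × 0.6 × 58 × 0.875 × 18 = 274 kip.
Governing: weld metal.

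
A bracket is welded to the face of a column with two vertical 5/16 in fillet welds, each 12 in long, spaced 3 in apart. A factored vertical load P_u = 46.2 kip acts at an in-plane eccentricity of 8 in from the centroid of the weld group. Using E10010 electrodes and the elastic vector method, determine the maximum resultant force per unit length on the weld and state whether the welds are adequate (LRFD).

f_max ≈ 7.39 kip/in; adequate

E100XX → F_EXX = 100 ksi.
Total weld length L_w = 24 in. Treat welds as unit-width lines.
Polar moment about centroid: J = 2[d³/12 + d(b/2)²] = 2[12³/12 + 12×1.5²] = 342 in³.
Direct shear f_v = P/L_w = 46.2 / 24 = 1.925 kip/in (vertical).
Torsion M = P·e = 46.2 × 8 = 369.6 kip·in.
Critical point at (x, y) = (1.5, 6) from centroid. f_tx = M·y/J = 6.484 kip/in; f_ty = M·x/J = 1.621 kip/in.
Resultant f_max = √[f_tx² + (f_v + f_ty)²] = √[6.484² + (1.925 + 1.621)²] = 7.39 kip/in.
Capacity per unit length: φr_n = 0.75 × 0.6 × 100 × (0.707 × 0.3125) = 9.942 kip/in.
7.39 ≤ 9.942 → adequate.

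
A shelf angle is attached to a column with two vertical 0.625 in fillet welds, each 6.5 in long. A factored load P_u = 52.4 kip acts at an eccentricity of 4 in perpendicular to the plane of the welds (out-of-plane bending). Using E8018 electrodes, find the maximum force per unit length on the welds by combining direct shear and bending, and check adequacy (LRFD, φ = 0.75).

E80XX → F_EXX = 80 ksi.
L_w = 2 × 6.5 = 13 in; section modulus (unit throat) S = 2 × L²/6 = 14.08 in².
Direct shear f_v = P/L_w = 52.4/13 = 4.031 kip/in.
Moment M = P × e = 52.4 × 4 = 209.6 kip·in; bending f_b = M/S = 14.88 kip/in.
f_max = √(f_v² + f_b²) = √(4.031² + 14.88²) = 15.42 kip/in.
φr_n = 0.75 × 0.6 × 80 × (0.707 × 0.625) = 15.91 kip/in → adequate.

f_max ≈ 15.4 kip/in; adequate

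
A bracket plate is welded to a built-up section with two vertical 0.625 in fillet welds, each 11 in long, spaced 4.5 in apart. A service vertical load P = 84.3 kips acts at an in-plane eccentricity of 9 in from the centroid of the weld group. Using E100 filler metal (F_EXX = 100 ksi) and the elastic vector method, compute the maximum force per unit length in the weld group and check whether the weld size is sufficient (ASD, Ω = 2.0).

Total weld length L_w = 22 in. Treat welds as unit-width lines.
Polar moment about centroid: J = 2[d³/12 + d(b/2)²] = 2[11³/12 + 11×2.25²] = 333.2 in³.
Direct shear f_v = P/L_w = 84.3 / 22 = 3.832 kip/in (vertical).
Torsion M = P·e = 84.3 × 9 = 758.7 kip·in.
Critical point at (x, y) = (2.25, 5.5) from centroid. f_tx = M·y/J = 12.52 kip/in; f_ty = M·x/J = 5.123 kip/in.
Resultant f_max = √[f_tx² + (f_v + f_ty)²] = √[12.52² + (3.832 + 5.123)²] = 15.4 kip/in.
Capacity per unit length: r_n/Ω = (1/2.0) × 0.6 × 100 × (0.707 × 0.625) = 13.26 kip/in.
15.4 > 13.26 → NOT adequate.

f_max ≈ 15.4 kip/in; NOT adequate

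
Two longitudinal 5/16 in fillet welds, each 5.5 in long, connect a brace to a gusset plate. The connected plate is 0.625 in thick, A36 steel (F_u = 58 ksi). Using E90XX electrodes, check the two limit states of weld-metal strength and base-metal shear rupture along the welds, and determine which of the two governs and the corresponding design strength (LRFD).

φR_n ≈ 98.4 kips (weld metal governs)

E90XX → F_EXX = 90 ksi.
t_e = 0.707 × 0.3125 = 0.2209 in; L = 11 in.
Weld metal: φR_n = 0.75 × 0.6 × 90 × 0.2209 × 11 = 98.43 kips.
Base metal (shear rupture): φR_n = 0.75 × 0.6 × 58 × 0.625 × 11 = 179.4 kips.
Governing: weld metal.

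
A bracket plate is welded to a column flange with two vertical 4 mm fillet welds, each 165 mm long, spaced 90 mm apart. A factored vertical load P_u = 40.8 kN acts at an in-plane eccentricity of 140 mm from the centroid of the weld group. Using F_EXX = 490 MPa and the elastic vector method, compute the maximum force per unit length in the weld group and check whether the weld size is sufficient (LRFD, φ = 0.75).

Total weld length L_w = 330 mm. Treat welds as unit-width lines.
Polar moment about centroid: J = 2[d³/12 + d(b/2)²] = 2[165³/12 + 165×45²] = 1417000 mm³.
Direct shear f_v = P/L_w = 40.8×10³ / 330 = 123.6 N/mm (vertical).
Torsion M = P·e = 40.8×10³ × 140 = 5712000 N·mm.
Critical point at (x, y) = (45, 82.5) from centroid. f_tx = M·y/J = 332.6 N/mm; f_ty = M·x/J = 181.4 N/mm.
Resultant f_max = √[f_tx² + (f_v + f_ty)²] = √[332.6² + (123.6 + 181.4)²] = 451.3 N/mm.
Capacity per unit length: φr_n = 0.75 × 0.6 × 490 × (0.707 × 4) = 623.6 N/mm.
451.3 ≤ 623.6 → adequate.

f_max ≈ 451 N/mm; adequate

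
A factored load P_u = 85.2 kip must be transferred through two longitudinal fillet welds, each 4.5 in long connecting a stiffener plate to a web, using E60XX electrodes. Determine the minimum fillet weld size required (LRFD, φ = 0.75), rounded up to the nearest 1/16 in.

w = 1/2 in

E60XX → F_EXX = 60 ksi.
Total weld length L = 9 in.
Required throat t_e = P_u / (φ × 0.6 F_EXX × L) = 85.2 / (0.75 × 0.6 × 60 × 9) = 0.3506 in.
Required leg w = t_e / 0.707 = 0.4959 in → use 1/2 in.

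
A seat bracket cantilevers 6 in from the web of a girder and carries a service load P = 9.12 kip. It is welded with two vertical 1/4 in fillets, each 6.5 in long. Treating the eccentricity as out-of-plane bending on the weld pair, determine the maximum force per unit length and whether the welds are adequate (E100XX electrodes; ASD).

f_max ≈ 3.95 kip/in; adequate

E100XX → F_EXX = 100 ksi.
L_w = 2 × 6.5 = 13 in; section modulus (unit throat) S = 2 × L²/6 = 14.08 in².
Direct shear f_v = P/L_w = 9.12/13 = 0.7015 kip/in.
Moment M = P × e = 9.12 × 6 = 54.72 kip·in; bending f_b = M/S = 3.885 kip/in.
f_max = √(f_v² + f_b²) = √(0.7015² + 3.885²) = 3.948 kip/in.
r_n/Ω = (1/2.0) × 0.6 × 100 × (0.707 × 0.25) = 5.302 kip/in → adequate.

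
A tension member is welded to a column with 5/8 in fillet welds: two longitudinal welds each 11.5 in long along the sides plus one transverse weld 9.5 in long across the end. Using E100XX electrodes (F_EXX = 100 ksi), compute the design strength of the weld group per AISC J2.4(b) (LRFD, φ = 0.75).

t_e = 0.707 × 0.625 = 0.4419 in.
R_nwl = 0.6 × 100 × 0.4419 × 23 = 609.8 kips (longitudinal, 2 welds).
R_nwt = 0.6 × 100 × 0.4419 × 9.5 = 251.9 kips (transverse, base value).
(i) R_nwl + R_nwt = 861.7 kips; (ii) 0.85 R_nwl + 1.5 R_nwt = 896.1 kips.
R_n = max = 896.1 kips [governs: (ii)]; φR_n = 672.1 kips.

φR_n ≈ 672 kips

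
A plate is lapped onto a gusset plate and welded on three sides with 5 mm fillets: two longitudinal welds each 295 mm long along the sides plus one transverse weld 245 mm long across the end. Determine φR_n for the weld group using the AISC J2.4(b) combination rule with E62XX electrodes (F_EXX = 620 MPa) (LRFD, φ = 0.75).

t_e = 0.707 × 5 = 3.535 mm.
R_nwl = 0.6 × 620 × 3.535 × 590 × 10⁻³ = 775.9 kN (longitudinal, 2 welds).
R_nwt = 0.6 × 620 × 3.535 × 245 × 10⁻³ = 322.2 kN (transverse, base value).
(i) R_nwl + R_nwt = 1098 kN; (ii) 0.85 R_nwl + 1.5 R_nwt = 1143 kN.
R_n = max = 1143 kN [governs: (ii)]; φR_n = 857.1 kN.

φR_n ≈ 857 kN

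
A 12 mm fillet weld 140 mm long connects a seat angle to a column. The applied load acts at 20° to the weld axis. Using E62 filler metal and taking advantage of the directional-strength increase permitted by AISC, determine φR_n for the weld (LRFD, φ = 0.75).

φR_n ≈ 365 kN

E62XX → F_EXX = 620 MPa.
t_e = 0.707 × 12 = 8.484 mm; A_we = 8.484 × 140 = 1188 mm².
Directional factor: 1.0 + 0.5 sin^1.5(20°) = 1.1.
F_nw = 0.6 × 620 × 1.1 = 409.2 MPa.
φR_n = 0.75 × 409.2 × 1188 × 10⁻³ = 364.5 kN.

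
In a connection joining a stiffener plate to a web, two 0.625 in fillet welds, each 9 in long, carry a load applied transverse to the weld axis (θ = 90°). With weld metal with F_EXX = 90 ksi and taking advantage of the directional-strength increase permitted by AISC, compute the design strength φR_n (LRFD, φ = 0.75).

φR_n ≈ 483 kips

t_e = 0.707 × 0.625 = 0.4419 in; A_we = 0.4419 × 18 = 7.954 in².
Directional factor: 1.0 + 0.5 sin^1.5(90°) = 1.5.
F_nw = 0.6 × 90 × 1.5 = 81 ksi.
φR_n = 0.75 × 81 × 7.954 = 483.2 kips.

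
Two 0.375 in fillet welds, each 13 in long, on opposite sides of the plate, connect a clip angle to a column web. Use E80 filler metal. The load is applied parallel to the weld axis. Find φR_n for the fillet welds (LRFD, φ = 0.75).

φR_n ≈ 248 kips

E80XX → F_EXX = 80 ksi.
Effective throat t_e = 0.707 × 0.375 = 0.2651 in.
Total length L = 26 in; A_we = 0.2651 × 26 = 6.893 in².
F_nw = 0.6 F_EXX = 0.6 × 80 = 48 ksi.
φR_n = 0.75 × 48 × 6.893 = 248.2 kips.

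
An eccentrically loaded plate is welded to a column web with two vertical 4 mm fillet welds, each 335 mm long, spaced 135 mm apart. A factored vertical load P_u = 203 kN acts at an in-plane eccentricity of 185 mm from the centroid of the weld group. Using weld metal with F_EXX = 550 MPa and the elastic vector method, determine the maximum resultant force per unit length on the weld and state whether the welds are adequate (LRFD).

f_max ≈ 887 N/mm; NOT adequate

Total weld length L_w = 670 mm. Treat welds as unit-width lines.
Polar moment about centroid: J = 2[d³/12 + d(b/2)²] = 2[335³/12 + 335×67.5²] = 9319000 mm³.
Direct shear f_v = P/L_w = 203×10³ / 670 = 303 N/mm (vertical).
Torsion M = P·e = 203×10³ × 185 = 37555000 N·mm.
Critical point at (x, y) = (67.5, 167.5) from centroid. f_tx = M·y/J = 675 N/mm; f_ty = M·x/J = 272 N/mm.
Resultant f_max = √[f_tx² + (f_v + f_ty)²] = √[675² + (303 + 272)²] = 886.8 N/mm.
Capacity per unit length: φr_n = 0.75 × 0.6 × 550 × (0.707 × 4) = 699.9 N/mm.
886.8 > 699.9 → NOT adequate.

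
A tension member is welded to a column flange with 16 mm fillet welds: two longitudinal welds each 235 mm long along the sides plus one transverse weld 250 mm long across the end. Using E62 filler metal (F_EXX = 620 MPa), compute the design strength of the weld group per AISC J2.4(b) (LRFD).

t_e = 0.707 × 16 = 11.31 mm.
R_nwl = 0.6 × 620 × 11.31 × 470 × 10⁻³ = 1978 kN (longitudinal, 2 welds).
R_nwt = 0.6 × 620 × 11.31 × 250 × 10⁻³ = 1052 kN (transverse, base value).
(i) R_nwl + R_nwt = 3030 kN; (ii) 0.85 R_nwl + 1.5 R_nwt = 3259 kN.
R_n = max = 3259 kN [governs: (ii)]; φR_n = 2444 kN.

φR_n ≈ 2440 kN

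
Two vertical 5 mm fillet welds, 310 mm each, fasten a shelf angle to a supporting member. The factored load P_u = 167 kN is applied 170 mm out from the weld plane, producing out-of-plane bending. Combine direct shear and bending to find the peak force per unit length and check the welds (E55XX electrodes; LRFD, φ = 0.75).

f_max ≈ 926 N/mm; NOT adequate

E55XX → F_EXX = 550 MPa.
L_w = 2 × 310 = 620 mm; section modulus (unit throat) S = 2 × L²/6 = 32030 mm².
Direct shear f_v = P/L_w = 167×10³/620 = 269.4 N/mm.
Moment M = P × e = 167×10³ × 170 = 28390000 N·mm; bending f_b = M/S = 886.3 N/mm.
f_max = √(f_v² + f_b²) = √(269.4² + 886.3²) = 926.3 N/mm.
φr_n = 0.75 × 0.6 × 550 × (0.707 × 5) = 874.9 N/mm → NOT adequate.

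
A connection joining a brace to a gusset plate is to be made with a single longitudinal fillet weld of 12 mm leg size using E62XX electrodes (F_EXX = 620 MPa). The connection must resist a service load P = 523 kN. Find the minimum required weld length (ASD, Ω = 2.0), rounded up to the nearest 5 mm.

Throat t_e = 0.707 × 12 = 8.484 mm.
r_n/Ω = (0.6 × 620 × 8.484) / 2.0 = 1578 N/mm = 1.578 kN/mm.
L_req = P / (r_n/Ω) = 523 / 1.578 = 331.4 mm total.
Round up → use L = 335 mm.

L = 335 mm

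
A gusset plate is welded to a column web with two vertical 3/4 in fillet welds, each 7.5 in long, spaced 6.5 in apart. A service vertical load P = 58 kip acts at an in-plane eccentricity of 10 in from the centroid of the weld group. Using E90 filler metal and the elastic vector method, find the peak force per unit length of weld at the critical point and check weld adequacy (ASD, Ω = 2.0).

f_max ≈ 15.4 kip/in; NOT adequate

E90XX → F_EXX = 90 ksi.
Total weld length L_w = 15 in. Treat welds as unit-width lines.
Polar moment about centroid: J = 2[d³/12 + d(b/2)²] = 2[7.5³/12 + 7.5×3.25²] = 228.8 in³.
Direct shear f_v = P/L_w = 58 / 15 = 3.867 kip/in (vertical).
Torsion M = P·e = 58 × 10 = 580 kip·in.
Critical point at (x, y) = (3.25, 3.75) from centroid. f_tx = M·y/J = 9.508 kip/in; f_ty = M·x/J = 8.24 kip/in.
Resultant f_max = √[f_tx² + (f_v + f_ty)²] = √[9.508² + (3.867 + 8.24)²] = 15.39 kip/in.
Capacity per unit length: r_n/Ω = (1/2.0) × 0.6 × 90 × (0.707 × 0.75) = 14.32 kip/in.
15.39 > 14.32 → NOT adequate.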